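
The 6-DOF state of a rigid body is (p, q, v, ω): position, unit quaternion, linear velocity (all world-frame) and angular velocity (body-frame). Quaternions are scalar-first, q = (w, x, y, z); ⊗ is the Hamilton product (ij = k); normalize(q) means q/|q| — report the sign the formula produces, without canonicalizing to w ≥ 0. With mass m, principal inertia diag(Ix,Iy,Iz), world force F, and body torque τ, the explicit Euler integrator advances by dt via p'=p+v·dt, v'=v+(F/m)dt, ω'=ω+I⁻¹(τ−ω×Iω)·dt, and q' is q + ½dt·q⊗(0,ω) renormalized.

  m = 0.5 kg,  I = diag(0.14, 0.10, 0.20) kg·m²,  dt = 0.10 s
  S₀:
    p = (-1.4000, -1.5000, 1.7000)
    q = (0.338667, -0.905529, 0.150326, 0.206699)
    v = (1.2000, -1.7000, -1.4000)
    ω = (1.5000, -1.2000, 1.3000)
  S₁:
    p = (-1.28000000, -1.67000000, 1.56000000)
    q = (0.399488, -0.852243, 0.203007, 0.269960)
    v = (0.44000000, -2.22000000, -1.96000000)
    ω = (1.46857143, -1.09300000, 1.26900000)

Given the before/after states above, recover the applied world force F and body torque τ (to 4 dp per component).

F = (-3.8000, -2.6000, -2.8000)
τ = (-0.2000, -0.0100, 0.0100)

ω₁ − ω₀ = (-0.03142857, 0.10700000, -0.03100000)
precession coupling = (-0.1560, -0.1170, 0.0720)
applied torque τ = (-0.2000, -0.0100, 0.0100)
velocity change Δv = (-0.76000000, -0.52000000, -0.56000000)
F = m·Δv/dt = (-3.8000, -2.6000, -2.8000)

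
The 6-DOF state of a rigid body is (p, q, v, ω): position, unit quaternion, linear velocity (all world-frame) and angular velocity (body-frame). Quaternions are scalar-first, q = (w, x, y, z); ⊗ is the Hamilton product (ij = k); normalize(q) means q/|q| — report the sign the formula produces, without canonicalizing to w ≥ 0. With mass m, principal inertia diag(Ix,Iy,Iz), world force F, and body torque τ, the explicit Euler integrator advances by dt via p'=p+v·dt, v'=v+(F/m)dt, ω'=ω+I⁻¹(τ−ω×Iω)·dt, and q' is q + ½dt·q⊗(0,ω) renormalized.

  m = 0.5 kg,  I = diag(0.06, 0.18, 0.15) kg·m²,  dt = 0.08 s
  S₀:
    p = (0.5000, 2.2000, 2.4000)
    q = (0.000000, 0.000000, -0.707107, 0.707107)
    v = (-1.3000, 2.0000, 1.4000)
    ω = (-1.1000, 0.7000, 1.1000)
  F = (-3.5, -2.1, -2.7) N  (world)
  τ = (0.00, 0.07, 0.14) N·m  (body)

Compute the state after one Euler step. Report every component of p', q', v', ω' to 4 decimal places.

p' = (0.3960, 2.3600, 2.5120)
q' = (-0.0113, -0.0508, -0.7365, 0.6744)
v' = (-1.8600, 1.6640, 0.9680)
ω' = (-1.0692, 0.6827, 1.2239)

ω×(Iω) gyroscopic = (-0.0231, 0.1089, -0.0924)
(τ − ω×Iω)/I = (0.3850, -0.2161, 1.5493)
new body rate ω' = (-1.0692, 0.6827, 1.2239)
2q̇ = q⊗(0,ω) = (-0.2828428, -1.2727926, -0.7778177, -0.7778177)
updated quaternion q' = (-0.0113, -0.0508, -0.7365, 0.6744)
a = (-7.0000, -4.2000, -5.4000)
new position p' = (0.3960, 2.3600, 2.5120)
new velocity v' = (-1.8600, 1.6640, 0.9680)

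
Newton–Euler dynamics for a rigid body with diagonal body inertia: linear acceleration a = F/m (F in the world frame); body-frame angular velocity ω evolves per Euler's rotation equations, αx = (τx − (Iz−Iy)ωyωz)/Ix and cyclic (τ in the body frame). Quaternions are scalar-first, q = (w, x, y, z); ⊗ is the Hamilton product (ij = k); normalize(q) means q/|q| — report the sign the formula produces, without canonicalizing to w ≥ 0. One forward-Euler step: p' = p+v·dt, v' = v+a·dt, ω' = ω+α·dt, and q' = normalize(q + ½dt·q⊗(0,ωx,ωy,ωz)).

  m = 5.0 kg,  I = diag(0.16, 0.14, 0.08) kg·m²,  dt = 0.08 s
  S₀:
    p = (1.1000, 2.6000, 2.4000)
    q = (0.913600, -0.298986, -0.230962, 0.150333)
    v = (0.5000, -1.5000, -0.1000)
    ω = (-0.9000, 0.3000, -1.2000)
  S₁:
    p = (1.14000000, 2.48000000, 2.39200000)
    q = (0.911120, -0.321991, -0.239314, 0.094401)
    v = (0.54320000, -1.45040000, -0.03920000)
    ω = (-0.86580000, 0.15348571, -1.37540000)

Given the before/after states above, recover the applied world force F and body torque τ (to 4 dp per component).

rate change Δω = (0.03420000, -0.14651429, -0.17540000)
precession coupling = (0.0216, 0.0864, 0.0054)
τ = I·(Δω/dt) + ω₀×(Iω₀) = (0.0900, -0.1700, -0.1700)
velocity change Δv = (0.04320000, 0.04960000, 0.06080000)
applied force F = (2.7000, 3.1000, 3.8000)

F = (2.7000, 3.1000, 3.8000)
τ = (0.0900, -0.1700, -0.1700)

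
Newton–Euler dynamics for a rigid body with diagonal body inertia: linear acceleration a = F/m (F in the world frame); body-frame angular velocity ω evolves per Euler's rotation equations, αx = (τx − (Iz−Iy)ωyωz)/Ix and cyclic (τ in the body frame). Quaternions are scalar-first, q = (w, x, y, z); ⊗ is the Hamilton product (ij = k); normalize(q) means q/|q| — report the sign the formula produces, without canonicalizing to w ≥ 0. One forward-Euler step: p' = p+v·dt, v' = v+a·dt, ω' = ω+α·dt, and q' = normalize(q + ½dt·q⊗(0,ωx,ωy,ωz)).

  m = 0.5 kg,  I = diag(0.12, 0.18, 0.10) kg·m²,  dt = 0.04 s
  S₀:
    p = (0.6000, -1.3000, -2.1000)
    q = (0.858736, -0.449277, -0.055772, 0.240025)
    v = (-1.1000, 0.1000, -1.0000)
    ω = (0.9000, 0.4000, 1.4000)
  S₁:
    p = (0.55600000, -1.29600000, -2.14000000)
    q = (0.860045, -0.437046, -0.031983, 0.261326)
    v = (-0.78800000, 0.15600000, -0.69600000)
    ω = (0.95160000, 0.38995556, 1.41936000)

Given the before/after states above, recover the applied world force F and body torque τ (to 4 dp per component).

F = (3.9000, 0.7000, 3.8000)
τ = (0.1100, -0.0200, 0.0700)

Δv = v₁−v₀ = (0.31200000, 0.05600000, 0.30400000)
m·(v₁−v₀)/dt = (3.9000, 0.7000, 3.8000)
ω₁ − ω₀ = (0.05160000, -0.01004444, 0.01936000)
τ = I·(Δω/dt) + ω₀×(Iω₀) = (0.1100, -0.0200, 0.0700)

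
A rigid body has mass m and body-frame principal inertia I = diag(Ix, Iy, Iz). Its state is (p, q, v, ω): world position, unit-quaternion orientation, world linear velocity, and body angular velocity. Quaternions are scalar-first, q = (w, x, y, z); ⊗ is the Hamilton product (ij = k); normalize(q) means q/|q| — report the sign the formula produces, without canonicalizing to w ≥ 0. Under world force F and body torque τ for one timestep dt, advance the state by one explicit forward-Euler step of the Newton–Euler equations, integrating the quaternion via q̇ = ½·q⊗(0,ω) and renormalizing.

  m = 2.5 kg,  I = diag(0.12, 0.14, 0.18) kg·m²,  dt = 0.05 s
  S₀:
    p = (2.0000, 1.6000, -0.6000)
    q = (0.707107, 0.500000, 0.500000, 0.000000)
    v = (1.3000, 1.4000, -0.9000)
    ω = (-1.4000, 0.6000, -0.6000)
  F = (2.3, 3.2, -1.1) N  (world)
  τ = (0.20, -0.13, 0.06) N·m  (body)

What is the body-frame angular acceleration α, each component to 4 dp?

precession coupling ω×(Iω) = (-0.0144, -0.0504, -0.0168)
angular accel α = (1.7867, -0.5686, 0.4267)

α = (1.7867, -0.5686, 0.4267)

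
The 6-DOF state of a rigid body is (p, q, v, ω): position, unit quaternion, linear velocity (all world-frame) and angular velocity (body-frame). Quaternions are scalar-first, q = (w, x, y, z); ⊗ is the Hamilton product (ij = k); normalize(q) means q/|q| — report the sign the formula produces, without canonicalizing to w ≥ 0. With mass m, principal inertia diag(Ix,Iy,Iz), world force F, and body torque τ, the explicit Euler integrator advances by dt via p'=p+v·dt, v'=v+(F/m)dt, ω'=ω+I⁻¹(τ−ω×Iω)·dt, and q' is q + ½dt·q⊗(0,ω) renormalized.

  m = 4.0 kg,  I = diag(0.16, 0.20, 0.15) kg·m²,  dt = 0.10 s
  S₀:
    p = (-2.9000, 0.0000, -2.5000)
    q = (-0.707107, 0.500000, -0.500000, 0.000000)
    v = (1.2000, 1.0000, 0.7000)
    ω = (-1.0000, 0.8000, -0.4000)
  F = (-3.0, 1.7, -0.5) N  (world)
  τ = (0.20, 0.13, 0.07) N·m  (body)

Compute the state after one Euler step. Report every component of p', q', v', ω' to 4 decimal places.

p' = (-2.7800, 0.1000, -2.4300)
q' = (-0.6606, 0.5441, -0.5171, 0.0091)
v' = (1.1250, 1.0425, 0.6875)
ω' = (-0.8850, 0.8630, -0.3320)

p' = p + v·dt = (-2.7800, 0.1000, -2.4300)
v' = v + a·dt = (1.1250, 1.0425, 0.6875)
precession coupling ω×(Iω) = (0.0160, 0.0040, -0.0320)
(τ − ω×Iω)/I = (1.1500, 0.6300, 0.6800)
new body rate ω' = (-0.8850, 0.8630, -0.3320)
Hamilton product q⊗(0,ω) = (0.9000000, 0.9071070, -0.3656856, 0.1828428)
q + ½dt·q⊗(0,ω), renormalized = (-0.6606, 0.5441, -0.5171, 0.0091)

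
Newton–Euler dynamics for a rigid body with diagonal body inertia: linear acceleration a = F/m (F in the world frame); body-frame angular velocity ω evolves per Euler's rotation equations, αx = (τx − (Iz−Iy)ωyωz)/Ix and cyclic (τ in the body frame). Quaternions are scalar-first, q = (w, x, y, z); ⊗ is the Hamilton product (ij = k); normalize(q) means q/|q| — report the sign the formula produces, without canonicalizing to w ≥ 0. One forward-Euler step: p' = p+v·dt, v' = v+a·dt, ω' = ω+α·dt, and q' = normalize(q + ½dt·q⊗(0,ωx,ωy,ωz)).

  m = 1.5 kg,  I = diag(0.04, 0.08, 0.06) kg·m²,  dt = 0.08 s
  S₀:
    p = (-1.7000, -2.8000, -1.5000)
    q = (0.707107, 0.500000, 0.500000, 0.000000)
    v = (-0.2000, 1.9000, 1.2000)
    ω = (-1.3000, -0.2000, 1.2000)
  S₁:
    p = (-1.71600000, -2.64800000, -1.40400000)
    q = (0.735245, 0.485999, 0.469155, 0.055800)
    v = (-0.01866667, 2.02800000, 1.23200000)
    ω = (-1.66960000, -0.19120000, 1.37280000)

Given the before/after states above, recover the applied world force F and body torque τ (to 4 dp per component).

F = (3.4000, 2.4000, 0.6000)
τ = (-0.1800, 0.0400, 0.1400)

velocity change Δv = (0.18133333, 0.12800000, 0.03200000)
applied force F = (3.4000, 2.4000, 0.6000)
rate change Δω = (-0.36960000, 0.00880000, 0.17280000)
precession coupling = (0.0048, 0.0312, 0.0104)
I·α + gyro = (-0.1800, 0.0400, 0.1400)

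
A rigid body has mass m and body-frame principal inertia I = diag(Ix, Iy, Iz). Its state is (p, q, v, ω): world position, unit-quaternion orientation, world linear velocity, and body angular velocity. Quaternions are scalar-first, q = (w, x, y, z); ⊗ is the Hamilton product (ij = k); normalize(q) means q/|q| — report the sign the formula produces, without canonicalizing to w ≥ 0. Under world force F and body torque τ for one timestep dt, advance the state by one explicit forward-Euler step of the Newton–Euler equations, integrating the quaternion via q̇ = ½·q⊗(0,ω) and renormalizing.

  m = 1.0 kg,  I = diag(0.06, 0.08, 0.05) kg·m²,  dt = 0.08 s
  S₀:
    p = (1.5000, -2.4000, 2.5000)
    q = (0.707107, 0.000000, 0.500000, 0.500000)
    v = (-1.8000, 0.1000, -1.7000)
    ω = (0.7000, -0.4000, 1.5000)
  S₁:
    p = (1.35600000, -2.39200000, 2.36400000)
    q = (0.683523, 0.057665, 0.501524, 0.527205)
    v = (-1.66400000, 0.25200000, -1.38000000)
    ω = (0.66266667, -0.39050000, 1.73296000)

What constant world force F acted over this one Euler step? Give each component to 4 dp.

v₁ − v₀ = (0.13600000, 0.15200000, 0.32000000)
m·(v₁−v₀)/dt = (1.7000, 1.9000, 4.0000)

F = (1.7000, 1.9000, 4.0000)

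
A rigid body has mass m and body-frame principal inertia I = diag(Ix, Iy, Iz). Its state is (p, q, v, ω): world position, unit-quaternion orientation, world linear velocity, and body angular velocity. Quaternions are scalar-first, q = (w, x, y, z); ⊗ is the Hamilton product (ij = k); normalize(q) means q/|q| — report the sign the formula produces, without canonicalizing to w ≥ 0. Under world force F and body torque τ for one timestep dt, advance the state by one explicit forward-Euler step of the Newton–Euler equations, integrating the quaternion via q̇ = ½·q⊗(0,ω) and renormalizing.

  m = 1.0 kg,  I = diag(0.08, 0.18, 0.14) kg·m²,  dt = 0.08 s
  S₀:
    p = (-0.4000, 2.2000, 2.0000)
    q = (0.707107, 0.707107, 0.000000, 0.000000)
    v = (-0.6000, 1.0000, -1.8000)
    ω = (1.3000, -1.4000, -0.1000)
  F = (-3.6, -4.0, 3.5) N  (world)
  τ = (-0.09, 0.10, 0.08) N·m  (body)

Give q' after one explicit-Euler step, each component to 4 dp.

q⊗(0,ω) = (-0.9192391, 0.9192391, -0.9192391, -1.0606605)
q + ½dt·q⊗(0,ω), renormalized = (0.6684, 0.7417, -0.0367, -0.0423)

q' = (0.6684, 0.7417, -0.0367, -0.0423)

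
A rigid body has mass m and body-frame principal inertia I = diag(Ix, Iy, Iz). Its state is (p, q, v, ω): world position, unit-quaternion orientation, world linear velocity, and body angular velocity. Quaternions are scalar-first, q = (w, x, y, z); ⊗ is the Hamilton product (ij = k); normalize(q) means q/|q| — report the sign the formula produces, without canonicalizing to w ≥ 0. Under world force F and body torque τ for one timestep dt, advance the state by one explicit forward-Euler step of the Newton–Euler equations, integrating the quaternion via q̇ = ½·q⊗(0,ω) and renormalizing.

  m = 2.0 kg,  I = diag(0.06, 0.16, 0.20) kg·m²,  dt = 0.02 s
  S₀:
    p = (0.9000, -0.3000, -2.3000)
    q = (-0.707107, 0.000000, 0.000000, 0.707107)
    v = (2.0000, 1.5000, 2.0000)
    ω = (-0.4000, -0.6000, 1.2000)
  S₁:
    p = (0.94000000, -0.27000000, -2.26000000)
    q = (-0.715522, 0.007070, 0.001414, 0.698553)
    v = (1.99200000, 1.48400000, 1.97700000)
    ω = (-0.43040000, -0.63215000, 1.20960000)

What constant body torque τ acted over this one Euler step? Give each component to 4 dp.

ω₁ − ω₀ = (-0.03040000, -0.03215000, 0.00960000)
τ = I·(Δω/dt) + ω₀×(Iω₀) = (-0.1200, -0.1900, 0.1200)

τ = (-0.1200, -0.1900, 0.1200)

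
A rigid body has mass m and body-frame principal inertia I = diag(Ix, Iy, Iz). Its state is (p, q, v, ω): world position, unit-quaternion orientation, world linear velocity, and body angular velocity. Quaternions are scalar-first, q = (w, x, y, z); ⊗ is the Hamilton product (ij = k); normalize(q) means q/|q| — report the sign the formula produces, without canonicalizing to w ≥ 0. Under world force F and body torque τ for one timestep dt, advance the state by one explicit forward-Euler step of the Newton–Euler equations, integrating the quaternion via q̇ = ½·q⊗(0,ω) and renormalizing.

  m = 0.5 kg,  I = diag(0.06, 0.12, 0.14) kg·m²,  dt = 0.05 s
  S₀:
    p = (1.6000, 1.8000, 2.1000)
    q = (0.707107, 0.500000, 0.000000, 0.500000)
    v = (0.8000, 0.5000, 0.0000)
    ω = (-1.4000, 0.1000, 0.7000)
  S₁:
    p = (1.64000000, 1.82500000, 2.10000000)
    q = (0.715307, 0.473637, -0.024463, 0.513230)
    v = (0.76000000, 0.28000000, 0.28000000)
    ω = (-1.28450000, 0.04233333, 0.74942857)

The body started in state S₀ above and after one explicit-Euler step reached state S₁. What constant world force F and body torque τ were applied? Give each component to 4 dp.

Δω = ω₁−ω₀ = (0.11550000, -0.05766667, 0.04942857)
I·α + gyro = (0.1400, -0.0600, 0.1300)
velocity change Δv = (-0.04000000, -0.22000000, 0.28000000)
F = m·Δv/dt = (-0.4000, -2.2000, 2.8000)

F = (-0.4000, -2.2000, 2.8000)
τ = (0.1400, -0.0600, 0.1300)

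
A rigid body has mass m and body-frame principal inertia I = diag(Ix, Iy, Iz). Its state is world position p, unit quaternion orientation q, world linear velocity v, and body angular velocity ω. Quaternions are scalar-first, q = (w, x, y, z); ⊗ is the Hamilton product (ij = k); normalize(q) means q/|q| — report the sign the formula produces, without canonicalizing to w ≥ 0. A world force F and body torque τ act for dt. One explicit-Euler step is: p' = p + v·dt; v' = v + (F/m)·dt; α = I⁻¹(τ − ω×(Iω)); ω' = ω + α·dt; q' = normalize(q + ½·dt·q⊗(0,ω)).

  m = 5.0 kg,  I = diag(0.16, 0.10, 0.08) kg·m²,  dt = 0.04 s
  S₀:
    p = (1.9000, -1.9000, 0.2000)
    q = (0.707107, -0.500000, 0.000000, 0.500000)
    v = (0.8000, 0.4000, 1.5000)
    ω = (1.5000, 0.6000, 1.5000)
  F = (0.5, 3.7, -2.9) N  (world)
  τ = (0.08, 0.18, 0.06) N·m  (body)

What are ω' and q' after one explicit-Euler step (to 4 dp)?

α = I⁻¹(τ − ω×Iω) = (0.6125, 0.0000, 1.4250)
new body rate ω' = (1.5245, 0.6000, 1.5570)
q⊗(0,ω) = (0.0000000, 0.7606605, 1.9242642, 0.7606605)
q' = normalize(q + ½dt·q⊗(0,ω)) = (0.7064, -0.4843, 0.0384, 0.5147)

ω' = (1.5245, 0.6000, 1.5570)
q' = (0.7064, -0.4843, 0.0384, 0.5147)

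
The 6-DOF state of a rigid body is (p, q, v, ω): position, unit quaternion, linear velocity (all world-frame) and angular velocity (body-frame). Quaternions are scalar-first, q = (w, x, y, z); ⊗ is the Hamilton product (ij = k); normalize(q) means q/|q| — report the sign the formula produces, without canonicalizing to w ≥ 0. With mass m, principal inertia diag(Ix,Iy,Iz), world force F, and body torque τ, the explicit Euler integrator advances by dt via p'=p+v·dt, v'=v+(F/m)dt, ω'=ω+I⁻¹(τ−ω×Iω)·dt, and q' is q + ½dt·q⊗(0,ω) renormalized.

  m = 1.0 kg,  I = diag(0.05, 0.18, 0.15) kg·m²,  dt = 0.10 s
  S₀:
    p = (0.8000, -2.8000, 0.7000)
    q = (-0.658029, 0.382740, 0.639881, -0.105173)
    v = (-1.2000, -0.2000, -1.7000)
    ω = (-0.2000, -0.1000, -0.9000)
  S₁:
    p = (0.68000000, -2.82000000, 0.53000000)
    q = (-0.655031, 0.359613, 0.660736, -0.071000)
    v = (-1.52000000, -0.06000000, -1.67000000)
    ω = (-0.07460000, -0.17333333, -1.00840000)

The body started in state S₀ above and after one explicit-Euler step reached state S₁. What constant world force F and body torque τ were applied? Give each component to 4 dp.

F = (-3.2000, 1.4000, 0.3000)
τ = (0.0600, -0.1500, -0.1600)

rate change Δω = (0.12540000, -0.07333333, -0.10840000)
applied torque τ = (0.0600, -0.1500, -0.1600)
Δv = v₁−v₀ = (-0.32000000, 0.14000000, 0.03000000)
F = m·Δv/dt = (-3.2000, 1.4000, 0.3000)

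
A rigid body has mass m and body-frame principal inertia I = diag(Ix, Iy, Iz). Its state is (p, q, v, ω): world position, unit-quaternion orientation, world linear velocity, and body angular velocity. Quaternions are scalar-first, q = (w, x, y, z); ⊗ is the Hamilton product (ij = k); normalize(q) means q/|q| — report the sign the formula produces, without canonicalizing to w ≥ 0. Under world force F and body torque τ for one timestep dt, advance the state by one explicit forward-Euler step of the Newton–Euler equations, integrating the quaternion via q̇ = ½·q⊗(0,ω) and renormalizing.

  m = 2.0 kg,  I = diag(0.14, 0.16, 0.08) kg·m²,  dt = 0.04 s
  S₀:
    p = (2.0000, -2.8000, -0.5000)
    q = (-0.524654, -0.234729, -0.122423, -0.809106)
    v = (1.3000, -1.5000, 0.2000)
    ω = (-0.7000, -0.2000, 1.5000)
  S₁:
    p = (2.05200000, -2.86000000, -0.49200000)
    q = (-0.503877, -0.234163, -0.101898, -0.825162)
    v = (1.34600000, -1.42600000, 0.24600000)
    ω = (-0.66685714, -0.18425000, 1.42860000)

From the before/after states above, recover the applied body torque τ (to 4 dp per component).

ω₁ − ω₀ = (0.03314286, 0.01575000, -0.07140000)
gyro term ω₀×Iω₀ = (0.0240, -0.0630, 0.0028)
I·α + gyro = (0.1400, 0.0000, -0.1400)

τ = (0.1400, 0.0000, -0.1400)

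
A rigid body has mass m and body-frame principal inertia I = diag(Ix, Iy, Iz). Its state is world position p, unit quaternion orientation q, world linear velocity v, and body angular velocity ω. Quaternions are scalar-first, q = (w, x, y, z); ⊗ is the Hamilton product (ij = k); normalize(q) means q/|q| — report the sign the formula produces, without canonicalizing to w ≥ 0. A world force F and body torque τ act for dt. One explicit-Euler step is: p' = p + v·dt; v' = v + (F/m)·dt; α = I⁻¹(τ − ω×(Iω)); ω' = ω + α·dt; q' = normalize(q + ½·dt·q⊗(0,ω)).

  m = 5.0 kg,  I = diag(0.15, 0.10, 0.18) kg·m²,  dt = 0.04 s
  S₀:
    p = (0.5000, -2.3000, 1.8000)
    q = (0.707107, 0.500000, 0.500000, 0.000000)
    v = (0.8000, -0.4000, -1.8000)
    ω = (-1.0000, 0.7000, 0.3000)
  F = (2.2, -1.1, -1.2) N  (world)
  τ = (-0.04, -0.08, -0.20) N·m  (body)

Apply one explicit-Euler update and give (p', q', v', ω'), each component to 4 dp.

p' = (0.5320, -2.3160, 1.7280)
q' = (0.7099, 0.4887, 0.5067, 0.0212)
v' = (0.8176, -0.4088, -1.8096)
ω' = (-1.0151, 0.6644, 0.2478)

a = F/m = (0.4400, -0.2200, -0.2400)
p + v·dt = (0.5320, -2.3160, 1.7280)
v + (F/m)dt = (0.8176, -0.4088, -1.8096)
(τ − ω×Iω)/I = (-0.3787, -0.8900, -1.3056)
ω + α·dt = (-1.0151, 0.6644, 0.2478)
Hamilton product q⊗(0,ω) = (0.1500000, -0.5571070, 0.3449749, 1.0621321)
q' = normalize(q + ½dt·q⊗(0,ω)) = (0.7099, 0.4887, 0.5067, 0.0212)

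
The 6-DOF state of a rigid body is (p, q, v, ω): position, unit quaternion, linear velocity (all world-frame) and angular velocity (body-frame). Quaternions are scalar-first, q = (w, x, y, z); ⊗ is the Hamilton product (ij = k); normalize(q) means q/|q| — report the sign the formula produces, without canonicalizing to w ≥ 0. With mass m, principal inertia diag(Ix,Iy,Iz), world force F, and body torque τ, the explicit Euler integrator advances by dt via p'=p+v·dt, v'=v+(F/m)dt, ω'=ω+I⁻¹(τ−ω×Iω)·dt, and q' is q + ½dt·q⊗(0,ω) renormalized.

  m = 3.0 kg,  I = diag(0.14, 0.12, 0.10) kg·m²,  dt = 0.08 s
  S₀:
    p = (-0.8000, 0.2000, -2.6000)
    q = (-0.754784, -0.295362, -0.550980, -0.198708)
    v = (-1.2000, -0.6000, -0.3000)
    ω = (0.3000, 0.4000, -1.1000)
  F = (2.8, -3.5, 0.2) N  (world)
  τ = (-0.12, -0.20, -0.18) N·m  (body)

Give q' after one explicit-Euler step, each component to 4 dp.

q' = (-0.7503, -0.2767, -0.5778, -0.1634)

Hamilton product q⊗(0,ω) = (0.0904218, 0.4591260, -0.6864242, 0.8774116)
q + ½dt·q⊗(0,ω), renormalized = (-0.7503, -0.2767, -0.5778, -0.1634)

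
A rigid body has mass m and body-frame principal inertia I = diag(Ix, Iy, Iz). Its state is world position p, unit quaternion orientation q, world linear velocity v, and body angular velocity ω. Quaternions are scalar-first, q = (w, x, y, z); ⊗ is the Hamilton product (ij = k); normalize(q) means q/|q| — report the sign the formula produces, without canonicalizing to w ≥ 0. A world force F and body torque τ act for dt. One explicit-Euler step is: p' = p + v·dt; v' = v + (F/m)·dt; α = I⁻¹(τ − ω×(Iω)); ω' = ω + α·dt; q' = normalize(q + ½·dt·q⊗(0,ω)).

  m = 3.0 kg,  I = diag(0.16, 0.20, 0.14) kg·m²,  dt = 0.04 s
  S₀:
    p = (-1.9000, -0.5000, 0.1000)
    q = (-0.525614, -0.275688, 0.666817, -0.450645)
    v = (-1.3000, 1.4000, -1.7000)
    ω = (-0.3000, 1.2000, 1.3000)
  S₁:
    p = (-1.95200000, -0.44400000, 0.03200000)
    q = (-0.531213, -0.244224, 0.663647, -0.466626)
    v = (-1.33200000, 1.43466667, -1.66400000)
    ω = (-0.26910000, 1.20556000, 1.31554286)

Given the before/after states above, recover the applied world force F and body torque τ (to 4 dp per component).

F = (-2.4000, 2.6000, 2.7000)
τ = (0.0300, 0.0200, 0.0400)

Δv = v₁−v₀ = (-0.03200000, 0.03466667, 0.03600000)
m·(v₁−v₀)/dt = (-2.4000, 2.6000, 2.7000)
rate change Δω = (0.03090000, 0.00556000, 0.01554286)
applied torque τ = (0.0300, 0.0200, 0.0400)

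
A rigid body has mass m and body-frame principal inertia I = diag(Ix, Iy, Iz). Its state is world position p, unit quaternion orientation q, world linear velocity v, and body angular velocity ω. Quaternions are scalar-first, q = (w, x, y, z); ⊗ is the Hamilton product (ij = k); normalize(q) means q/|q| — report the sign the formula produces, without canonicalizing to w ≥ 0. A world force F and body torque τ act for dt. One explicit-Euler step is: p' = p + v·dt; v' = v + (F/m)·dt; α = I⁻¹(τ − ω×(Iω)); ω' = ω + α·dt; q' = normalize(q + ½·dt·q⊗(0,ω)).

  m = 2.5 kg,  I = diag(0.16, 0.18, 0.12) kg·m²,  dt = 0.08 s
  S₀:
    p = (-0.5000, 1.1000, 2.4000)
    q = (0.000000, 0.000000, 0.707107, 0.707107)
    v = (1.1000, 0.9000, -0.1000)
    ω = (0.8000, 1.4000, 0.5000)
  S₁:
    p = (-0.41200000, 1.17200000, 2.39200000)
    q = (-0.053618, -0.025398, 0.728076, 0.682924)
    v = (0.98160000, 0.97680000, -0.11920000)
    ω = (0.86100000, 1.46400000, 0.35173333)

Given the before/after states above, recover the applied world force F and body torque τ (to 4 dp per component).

F = (-3.7000, 2.4000, -0.6000)
τ = (0.0800, 0.1600, -0.2000)

velocity change Δv = (-0.11840000, 0.07680000, -0.01920000)
applied force F = (-3.7000, 2.4000, -0.6000)
rate change Δω = (0.06100000, 0.06400000, -0.14826667)
τ = I·(Δω/dt) + ω₀×(Iω₀) = (0.0800, 0.1600, -0.2000)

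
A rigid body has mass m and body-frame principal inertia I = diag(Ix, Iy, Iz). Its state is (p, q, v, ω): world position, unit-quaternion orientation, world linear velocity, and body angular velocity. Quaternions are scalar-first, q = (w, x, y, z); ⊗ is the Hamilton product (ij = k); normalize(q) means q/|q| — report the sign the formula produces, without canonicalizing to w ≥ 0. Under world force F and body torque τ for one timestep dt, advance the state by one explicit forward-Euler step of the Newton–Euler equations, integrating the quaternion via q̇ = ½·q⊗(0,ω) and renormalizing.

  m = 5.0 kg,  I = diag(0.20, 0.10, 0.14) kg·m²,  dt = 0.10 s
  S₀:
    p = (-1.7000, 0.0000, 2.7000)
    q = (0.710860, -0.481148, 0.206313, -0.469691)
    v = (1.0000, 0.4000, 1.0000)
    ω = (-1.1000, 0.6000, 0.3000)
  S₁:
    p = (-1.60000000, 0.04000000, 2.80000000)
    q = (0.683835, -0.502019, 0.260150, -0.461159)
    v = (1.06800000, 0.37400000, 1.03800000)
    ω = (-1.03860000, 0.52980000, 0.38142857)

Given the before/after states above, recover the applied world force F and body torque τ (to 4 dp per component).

F = (3.4000, -1.3000, 1.9000)
τ = (0.1300, -0.0900, 0.1800)

rate change Δω = (0.06140000, -0.07020000, 0.08142857)
ω₀×(Iω₀) = (0.0072, -0.0198, 0.0660)
I·α + gyro = (0.1300, -0.0900, 0.1800)
velocity change Δv = (0.06800000, -0.02600000, 0.03800000)
F = m·Δv/dt = (3.4000, -1.3000, 1.9000)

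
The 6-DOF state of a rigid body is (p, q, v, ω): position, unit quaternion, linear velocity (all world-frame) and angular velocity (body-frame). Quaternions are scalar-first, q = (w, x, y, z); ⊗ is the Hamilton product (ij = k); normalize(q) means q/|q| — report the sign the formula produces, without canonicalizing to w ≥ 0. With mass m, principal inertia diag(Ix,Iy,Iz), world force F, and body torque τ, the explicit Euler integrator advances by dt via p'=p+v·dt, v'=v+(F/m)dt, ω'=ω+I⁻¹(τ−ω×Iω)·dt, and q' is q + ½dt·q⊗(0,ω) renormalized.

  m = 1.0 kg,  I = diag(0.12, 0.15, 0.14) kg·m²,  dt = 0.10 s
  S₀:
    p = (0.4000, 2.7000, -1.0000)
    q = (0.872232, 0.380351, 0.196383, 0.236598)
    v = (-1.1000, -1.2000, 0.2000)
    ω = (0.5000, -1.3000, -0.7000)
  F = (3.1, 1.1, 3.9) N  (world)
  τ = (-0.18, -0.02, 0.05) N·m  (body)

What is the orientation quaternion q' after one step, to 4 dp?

q' = (0.8811, 0.4094, 0.1584, 0.1759)

2q̇ = q⊗(0,ω) = (0.2307410, 0.6062253, -0.7493569, -1.2032102)
q + ½dt·q⊗(0,ω), renormalized = (0.8811, 0.4094, 0.1584, 0.1759)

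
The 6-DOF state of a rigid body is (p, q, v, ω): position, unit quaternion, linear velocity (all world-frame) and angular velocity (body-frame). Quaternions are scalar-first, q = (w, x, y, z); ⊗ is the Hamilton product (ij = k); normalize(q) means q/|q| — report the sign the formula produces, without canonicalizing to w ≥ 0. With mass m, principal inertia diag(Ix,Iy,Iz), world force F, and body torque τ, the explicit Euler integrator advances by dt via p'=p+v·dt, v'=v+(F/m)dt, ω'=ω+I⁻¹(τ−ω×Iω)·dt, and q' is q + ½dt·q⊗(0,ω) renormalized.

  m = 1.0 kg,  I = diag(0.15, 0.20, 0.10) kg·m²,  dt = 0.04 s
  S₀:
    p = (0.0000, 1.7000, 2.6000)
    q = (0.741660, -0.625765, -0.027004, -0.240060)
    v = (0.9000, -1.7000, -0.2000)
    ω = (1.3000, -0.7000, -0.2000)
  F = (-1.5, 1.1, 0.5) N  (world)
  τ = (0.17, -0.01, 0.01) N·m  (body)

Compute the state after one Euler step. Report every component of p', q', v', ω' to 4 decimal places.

new position p' = (0.0360, 1.6320, 2.5920)
v + (F/m)dt = (0.8400, -1.6560, -0.1800)
gyro term ω×Iω = (-0.0140, -0.0130, -0.0455)
angular accel α = (1.2267, 0.0150, 0.5550)
ω + α·dt = (1.3491, -0.6994, -0.1778)
q⊗(0,ω) = (0.7465797, 0.8015168, -0.9563930, 0.3248087)
q' = normalize(q + ½dt·q⊗(0,ω)) = (0.7563, -0.6095, -0.0461, -0.2335)

p' = (0.0360, 1.6320, 2.5920)
q' = (0.7563, -0.6095, -0.0461, -0.2335)
v' = (0.8400, -1.6560, -0.1800)
ω' = (1.3491, -0.6994, -0.1778)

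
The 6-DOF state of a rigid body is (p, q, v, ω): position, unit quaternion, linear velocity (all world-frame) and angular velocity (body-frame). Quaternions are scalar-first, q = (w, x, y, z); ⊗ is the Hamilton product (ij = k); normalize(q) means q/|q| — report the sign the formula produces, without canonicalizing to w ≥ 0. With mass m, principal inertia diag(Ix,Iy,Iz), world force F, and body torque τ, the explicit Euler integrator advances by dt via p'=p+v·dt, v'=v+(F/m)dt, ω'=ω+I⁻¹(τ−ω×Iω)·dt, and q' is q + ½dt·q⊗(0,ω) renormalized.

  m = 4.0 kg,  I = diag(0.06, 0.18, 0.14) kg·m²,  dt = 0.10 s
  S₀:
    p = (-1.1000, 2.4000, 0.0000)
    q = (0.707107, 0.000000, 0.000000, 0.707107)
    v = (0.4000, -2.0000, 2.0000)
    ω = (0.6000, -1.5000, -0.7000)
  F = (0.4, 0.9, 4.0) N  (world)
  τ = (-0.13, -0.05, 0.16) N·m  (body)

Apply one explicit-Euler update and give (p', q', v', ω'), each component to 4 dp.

a = (0.1000, 0.2250, 1.0000)
p + v·dt = (-1.0600, 2.2000, 0.2000)
new velocity v' = (0.4100, -1.9775, 2.1000)
(τ − ω×Iω)/I = (-1.4667, -0.4644, 1.9143)
ω + α·dt = (0.4533, -1.5464, -0.5086)
Hamilton product q⊗(0,ω) = (0.4949749, 1.4849247, -0.6363963, -0.4949749)
q' = normalize(q + ½dt·q⊗(0,ω)) = (0.7290, 0.0740, -0.0317, 0.6797)

p' = (-1.0600, 2.2000, 0.2000)
q' = (0.7290, 0.0740, -0.0317, 0.6797)
v' = (0.4100, -1.9775, 2.1000)
ω' = (0.4533, -1.5464, -0.5086)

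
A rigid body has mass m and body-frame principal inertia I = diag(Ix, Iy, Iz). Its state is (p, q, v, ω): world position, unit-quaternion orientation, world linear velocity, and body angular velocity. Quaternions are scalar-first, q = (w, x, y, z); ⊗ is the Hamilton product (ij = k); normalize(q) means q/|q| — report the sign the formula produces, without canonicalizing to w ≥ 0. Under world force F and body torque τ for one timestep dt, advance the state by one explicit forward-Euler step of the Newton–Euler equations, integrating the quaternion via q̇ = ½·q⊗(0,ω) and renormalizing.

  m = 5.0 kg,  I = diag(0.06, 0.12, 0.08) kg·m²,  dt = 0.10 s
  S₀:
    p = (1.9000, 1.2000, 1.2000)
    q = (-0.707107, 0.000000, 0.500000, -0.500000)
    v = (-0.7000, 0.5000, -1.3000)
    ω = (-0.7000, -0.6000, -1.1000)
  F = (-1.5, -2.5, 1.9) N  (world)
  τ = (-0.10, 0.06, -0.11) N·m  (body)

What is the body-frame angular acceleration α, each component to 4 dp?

gyro term ω×Iω = (-0.0264, -0.0154, 0.0252)
α = I⁻¹(τ − ω×Iω) = (-1.2267, 0.6283, -1.6900)

α = (-1.2267, 0.6283, -1.6900)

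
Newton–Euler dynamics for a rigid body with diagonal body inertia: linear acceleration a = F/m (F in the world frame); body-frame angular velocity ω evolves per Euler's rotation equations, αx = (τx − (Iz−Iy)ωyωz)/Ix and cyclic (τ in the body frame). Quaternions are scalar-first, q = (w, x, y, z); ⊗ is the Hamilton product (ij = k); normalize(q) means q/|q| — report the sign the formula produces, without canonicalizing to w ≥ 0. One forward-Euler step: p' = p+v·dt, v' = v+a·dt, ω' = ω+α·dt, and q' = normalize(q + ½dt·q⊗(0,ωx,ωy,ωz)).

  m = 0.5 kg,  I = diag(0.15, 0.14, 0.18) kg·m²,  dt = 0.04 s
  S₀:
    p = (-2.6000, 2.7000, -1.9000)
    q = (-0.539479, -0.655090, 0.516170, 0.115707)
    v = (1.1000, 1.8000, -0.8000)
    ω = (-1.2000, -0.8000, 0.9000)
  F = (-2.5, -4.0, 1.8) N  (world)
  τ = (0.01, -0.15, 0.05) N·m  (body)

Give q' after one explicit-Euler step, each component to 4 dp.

2q̇ = q⊗(0,ω) = (-0.4773083, 1.2044934, 0.8823158, 0.6579449)
q + ½dt·q⊗(0,ω), renormalized = (-0.5487, -0.6306, 0.5335, 0.1288)

q' = (-0.5487, -0.6306, 0.5335, 0.1288)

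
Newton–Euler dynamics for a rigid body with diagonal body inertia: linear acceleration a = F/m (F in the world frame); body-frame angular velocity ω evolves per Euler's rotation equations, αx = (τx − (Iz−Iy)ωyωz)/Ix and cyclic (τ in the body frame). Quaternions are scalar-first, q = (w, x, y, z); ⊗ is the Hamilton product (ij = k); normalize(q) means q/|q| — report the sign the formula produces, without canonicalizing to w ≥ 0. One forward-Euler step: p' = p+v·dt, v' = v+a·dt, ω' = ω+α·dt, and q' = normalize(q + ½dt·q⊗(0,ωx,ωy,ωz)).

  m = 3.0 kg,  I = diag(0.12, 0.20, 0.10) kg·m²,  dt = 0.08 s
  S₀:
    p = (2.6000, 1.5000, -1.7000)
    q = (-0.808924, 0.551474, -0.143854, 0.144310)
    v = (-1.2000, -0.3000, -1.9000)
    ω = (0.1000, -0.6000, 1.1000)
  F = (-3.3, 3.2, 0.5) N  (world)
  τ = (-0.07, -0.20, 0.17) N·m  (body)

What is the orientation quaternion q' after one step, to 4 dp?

q' = (-0.8199, 0.5447, -0.1479, 0.0959)

2q̇ = q⊗(0,ω) = (-0.3002008, -0.1525458, -0.1068360, -1.2063154)
q' = normalize(q + ½dt·q⊗(0,ω)) = (-0.8199, 0.5447, -0.1479, 0.0959)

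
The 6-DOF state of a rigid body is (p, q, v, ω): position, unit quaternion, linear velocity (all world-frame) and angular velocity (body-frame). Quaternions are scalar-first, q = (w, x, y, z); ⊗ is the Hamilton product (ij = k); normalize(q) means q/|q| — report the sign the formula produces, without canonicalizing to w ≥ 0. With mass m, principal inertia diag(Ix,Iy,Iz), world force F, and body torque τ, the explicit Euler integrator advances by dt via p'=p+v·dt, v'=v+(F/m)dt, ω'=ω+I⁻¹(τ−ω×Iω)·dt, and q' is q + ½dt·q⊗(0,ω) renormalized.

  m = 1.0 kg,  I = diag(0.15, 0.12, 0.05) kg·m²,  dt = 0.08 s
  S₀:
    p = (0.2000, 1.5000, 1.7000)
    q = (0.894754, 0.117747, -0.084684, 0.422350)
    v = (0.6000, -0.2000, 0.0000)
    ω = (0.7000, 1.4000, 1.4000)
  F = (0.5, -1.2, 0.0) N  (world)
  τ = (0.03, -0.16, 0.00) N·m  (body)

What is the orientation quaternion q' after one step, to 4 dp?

2q̇ = q⊗(0,ω) = (-0.5551553, -0.0835198, 1.3834548, 1.4767802)
q' = normalize(q + ½dt·q⊗(0,ω)) = (0.8695, 0.1140, -0.0292, 0.4797)

q' = (0.8695, 0.1140, -0.0292, 0.4797)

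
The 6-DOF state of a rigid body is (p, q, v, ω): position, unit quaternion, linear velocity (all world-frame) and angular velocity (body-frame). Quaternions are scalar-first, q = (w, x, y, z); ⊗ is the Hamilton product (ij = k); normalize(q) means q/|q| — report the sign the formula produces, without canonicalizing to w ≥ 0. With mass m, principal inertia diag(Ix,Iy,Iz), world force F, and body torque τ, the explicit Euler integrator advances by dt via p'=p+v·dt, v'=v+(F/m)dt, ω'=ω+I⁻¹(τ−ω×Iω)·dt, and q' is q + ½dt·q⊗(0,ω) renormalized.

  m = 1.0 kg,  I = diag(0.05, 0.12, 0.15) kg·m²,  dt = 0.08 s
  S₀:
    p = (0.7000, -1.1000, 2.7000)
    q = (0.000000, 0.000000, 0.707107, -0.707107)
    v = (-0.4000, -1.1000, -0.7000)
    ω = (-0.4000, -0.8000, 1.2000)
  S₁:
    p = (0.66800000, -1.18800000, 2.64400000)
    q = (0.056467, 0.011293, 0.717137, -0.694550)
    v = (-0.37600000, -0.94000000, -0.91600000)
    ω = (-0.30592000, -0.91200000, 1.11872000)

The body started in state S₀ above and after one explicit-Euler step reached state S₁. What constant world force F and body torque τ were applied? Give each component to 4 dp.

F = (0.3000, 2.0000, -2.7000)
τ = (0.0300, -0.1200, -0.1300)

Δv = v₁−v₀ = (0.02400000, 0.16000000, -0.21600000)
F = m·Δv/dt = (0.3000, 2.0000, -2.7000)
Δω = ω₁−ω₀ = (0.09408000, -0.11200000, -0.08128000)
ω₀×(Iω₀) = (-0.0288, 0.0480, 0.0224)
τ = I·(Δω/dt) + ω₀×(Iω₀) = (0.0300, -0.1200, -0.1300)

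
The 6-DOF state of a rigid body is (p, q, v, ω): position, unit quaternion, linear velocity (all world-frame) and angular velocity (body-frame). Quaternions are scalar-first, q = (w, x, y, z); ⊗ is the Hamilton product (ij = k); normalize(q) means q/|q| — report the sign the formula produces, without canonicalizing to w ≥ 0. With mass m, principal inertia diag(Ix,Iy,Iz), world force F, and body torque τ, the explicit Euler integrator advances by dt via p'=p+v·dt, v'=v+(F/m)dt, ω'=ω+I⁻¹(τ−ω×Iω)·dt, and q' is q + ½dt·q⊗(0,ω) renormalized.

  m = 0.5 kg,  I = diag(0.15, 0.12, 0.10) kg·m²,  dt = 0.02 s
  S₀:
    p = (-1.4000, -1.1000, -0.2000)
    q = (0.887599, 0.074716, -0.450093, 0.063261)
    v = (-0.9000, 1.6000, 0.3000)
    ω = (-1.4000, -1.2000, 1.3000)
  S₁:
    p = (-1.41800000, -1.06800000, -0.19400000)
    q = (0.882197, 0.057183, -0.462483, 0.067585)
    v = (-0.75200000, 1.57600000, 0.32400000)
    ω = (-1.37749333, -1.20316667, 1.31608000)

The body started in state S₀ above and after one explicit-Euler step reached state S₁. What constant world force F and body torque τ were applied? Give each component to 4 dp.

F = (3.7000, -0.6000, 0.6000)
τ = (0.2000, -0.1100, 0.0300)

Δω = ω₁−ω₀ = (0.02250667, -0.00316667, 0.01608000)
gyro term ω₀×Iω₀ = (0.0312, -0.0910, -0.0504)
τ = I·(Δω/dt) + ω₀×(Iω₀) = (0.2000, -0.1100, 0.0300)
Δv = v₁−v₀ = (0.14800000, -0.02400000, 0.02400000)
F = m·Δv/dt = (3.7000, -0.6000, 0.6000)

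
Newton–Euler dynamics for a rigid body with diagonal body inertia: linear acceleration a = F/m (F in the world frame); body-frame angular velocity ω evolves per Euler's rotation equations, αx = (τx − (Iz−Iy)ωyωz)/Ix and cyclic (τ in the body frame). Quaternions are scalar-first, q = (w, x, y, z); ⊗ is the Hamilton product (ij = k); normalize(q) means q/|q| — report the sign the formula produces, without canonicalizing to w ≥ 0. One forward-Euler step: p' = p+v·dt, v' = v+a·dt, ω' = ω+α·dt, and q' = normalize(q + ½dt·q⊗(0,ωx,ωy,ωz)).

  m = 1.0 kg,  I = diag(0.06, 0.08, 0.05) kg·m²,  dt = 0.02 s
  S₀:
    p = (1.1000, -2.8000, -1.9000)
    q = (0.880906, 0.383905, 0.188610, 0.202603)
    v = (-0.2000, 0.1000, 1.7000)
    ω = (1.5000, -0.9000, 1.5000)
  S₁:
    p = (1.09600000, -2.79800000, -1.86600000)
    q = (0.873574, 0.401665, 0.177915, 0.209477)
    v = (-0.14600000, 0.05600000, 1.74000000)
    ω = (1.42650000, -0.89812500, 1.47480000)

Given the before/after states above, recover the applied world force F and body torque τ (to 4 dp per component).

velocity change Δv = (0.05400000, -0.04400000, 0.04000000)
applied force F = (2.7000, -2.2000, 2.0000)
ω₁ − ω₀ = (-0.07350000, 0.00187500, -0.02520000)
applied torque τ = (-0.1800, 0.0300, -0.0900)

F = (2.7000, -2.2000, 2.0000)
τ = (-0.1800, 0.0300, -0.0900)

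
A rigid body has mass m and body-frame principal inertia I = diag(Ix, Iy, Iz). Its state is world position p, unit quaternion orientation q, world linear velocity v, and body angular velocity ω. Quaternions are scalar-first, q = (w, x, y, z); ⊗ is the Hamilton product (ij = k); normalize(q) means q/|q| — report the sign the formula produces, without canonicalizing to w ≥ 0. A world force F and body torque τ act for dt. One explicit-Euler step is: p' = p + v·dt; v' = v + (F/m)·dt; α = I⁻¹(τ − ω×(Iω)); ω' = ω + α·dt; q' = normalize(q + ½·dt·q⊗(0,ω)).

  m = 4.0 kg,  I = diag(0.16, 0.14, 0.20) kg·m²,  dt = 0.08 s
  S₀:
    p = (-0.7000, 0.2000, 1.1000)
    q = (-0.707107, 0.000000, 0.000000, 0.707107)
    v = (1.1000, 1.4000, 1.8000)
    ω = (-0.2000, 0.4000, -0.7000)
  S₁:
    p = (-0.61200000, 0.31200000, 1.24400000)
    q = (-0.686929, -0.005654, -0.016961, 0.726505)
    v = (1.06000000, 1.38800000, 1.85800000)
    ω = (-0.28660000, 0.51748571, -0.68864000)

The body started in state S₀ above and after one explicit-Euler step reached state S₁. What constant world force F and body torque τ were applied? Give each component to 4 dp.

velocity change Δv = (-0.04000000, -0.01200000, 0.05800000)
F = m·Δv/dt = (-2.0000, -0.6000, 2.9000)
rate change Δω = (-0.08660000, 0.11748571, 0.01136000)
precession coupling = (-0.0168, -0.0056, 0.0016)
applied torque τ = (-0.1900, 0.2000, 0.0300)

F = (-2.0000, -0.6000, 2.9000)
τ = (-0.1900, 0.2000, 0.0300)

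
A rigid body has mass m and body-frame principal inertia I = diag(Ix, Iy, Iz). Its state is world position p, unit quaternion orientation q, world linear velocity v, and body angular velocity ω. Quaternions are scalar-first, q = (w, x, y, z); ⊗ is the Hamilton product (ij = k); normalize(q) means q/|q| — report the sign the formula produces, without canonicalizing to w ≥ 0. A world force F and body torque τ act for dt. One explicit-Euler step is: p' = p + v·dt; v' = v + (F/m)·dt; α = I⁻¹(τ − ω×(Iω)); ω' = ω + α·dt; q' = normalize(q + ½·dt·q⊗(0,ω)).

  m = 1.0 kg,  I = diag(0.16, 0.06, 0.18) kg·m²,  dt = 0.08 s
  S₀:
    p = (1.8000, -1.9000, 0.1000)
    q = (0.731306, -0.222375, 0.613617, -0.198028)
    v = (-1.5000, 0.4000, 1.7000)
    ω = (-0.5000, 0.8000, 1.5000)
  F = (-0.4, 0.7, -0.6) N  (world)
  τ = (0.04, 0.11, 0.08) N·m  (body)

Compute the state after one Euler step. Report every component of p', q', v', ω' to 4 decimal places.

p' = (1.6800, -1.8680, 0.2360)
q' = (0.7173, -0.1934, 0.6527, -0.1486)
v' = (-1.5320, 0.4560, 1.6520)
ω' = (-0.5520, 0.9267, 1.5178)

α = I⁻¹(τ − ω×Iω) = (-0.6500, 1.5833, 0.2222)
new body rate ω' = (-0.5520, 0.9267, 1.5178)
Hamilton product q⊗(0,ω) = (-0.3050391, 0.7131949, 1.0176213, 1.2258675)
q + ½dt·q⊗(0,ω), renormalized = (0.7173, -0.1934, 0.6527, -0.1486)
a = F/m = (-0.4000, 0.7000, -0.6000)
new position p' = (1.6800, -1.8680, 0.2360)
new velocity v' = (-1.5320, 0.4560, 1.6520)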